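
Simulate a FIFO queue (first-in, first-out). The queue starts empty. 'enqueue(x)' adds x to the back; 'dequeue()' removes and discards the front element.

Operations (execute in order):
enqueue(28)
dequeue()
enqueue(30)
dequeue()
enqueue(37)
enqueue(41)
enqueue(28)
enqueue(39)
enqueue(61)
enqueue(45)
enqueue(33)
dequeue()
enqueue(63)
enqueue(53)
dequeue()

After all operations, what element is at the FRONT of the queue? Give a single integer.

Answer: 28

Derivation:
enqueue(28): queue = [28]
dequeue(): queue = []
enqueue(30): queue = [30]
dequeue(): queue = []
enqueue(37): queue = [37]
enqueue(41): queue = [37, 41]
enqueue(28): queue = [37, 41, 28]
enqueue(39): queue = [37, 41, 28, 39]
enqueue(61): queue = [37, 41, 28, 39, 61]
enqueue(45): queue = [37, 41, 28, 39, 61, 45]
enqueue(33): queue = [37, 41, 28, 39, 61, 45, 33]
dequeue(): queue = [41, 28, 39, 61, 45, 33]
enqueue(63): queue = [41, 28, 39, 61, 45, 33, 63]
enqueue(53): queue = [41, 28, 39, 61, 45, 33, 63, 53]
dequeue(): queue = [28, 39, 61, 45, 33, 63, 53]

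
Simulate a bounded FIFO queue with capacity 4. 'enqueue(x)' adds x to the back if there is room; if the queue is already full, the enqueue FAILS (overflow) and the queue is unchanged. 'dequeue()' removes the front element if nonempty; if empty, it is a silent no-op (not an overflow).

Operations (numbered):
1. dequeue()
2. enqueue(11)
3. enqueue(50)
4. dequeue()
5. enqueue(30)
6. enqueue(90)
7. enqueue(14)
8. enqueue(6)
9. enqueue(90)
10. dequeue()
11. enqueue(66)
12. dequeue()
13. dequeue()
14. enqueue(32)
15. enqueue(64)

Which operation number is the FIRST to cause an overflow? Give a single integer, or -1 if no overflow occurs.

Answer: 8

Derivation:
1. dequeue(): empty, no-op, size=0
2. enqueue(11): size=1
3. enqueue(50): size=2
4. dequeue(): size=1
5. enqueue(30): size=2
6. enqueue(90): size=3
7. enqueue(14): size=4
8. enqueue(6): size=4=cap → OVERFLOW (fail)
9. enqueue(90): size=4=cap → OVERFLOW (fail)
10. dequeue(): size=3
11. enqueue(66): size=4
12. dequeue(): size=3
13. dequeue(): size=2
14. enqueue(32): size=3
15. enqueue(64): size=4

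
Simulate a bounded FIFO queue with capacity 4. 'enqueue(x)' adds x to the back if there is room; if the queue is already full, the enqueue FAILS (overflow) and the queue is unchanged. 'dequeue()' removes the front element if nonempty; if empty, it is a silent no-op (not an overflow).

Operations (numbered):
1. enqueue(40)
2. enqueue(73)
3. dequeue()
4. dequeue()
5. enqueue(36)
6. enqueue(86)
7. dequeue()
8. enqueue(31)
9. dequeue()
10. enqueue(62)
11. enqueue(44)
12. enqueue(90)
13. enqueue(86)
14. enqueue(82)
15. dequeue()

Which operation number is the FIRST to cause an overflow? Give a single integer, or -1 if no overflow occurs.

Answer: 13

Derivation:
1. enqueue(40): size=1
2. enqueue(73): size=2
3. dequeue(): size=1
4. dequeue(): size=0
5. enqueue(36): size=1
6. enqueue(86): size=2
7. dequeue(): size=1
8. enqueue(31): size=2
9. dequeue(): size=1
10. enqueue(62): size=2
11. enqueue(44): size=3
12. enqueue(90): size=4
13. enqueue(86): size=4=cap → OVERFLOW (fail)
14. enqueue(82): size=4=cap → OVERFLOW (fail)
15. dequeue(): size=3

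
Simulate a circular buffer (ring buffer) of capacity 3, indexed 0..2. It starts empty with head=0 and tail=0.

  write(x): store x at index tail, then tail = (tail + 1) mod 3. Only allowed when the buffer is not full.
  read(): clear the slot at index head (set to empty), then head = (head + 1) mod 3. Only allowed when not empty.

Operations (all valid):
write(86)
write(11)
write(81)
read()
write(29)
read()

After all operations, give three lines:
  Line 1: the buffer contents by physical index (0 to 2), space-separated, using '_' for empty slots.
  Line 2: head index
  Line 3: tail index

Answer: 29 _ 81
2
1

Derivation:
write(86): buf=[86 _ _], head=0, tail=1, size=1
write(11): buf=[86 11 _], head=0, tail=2, size=2
write(81): buf=[86 11 81], head=0, tail=0, size=3
read(): buf=[_ 11 81], head=1, tail=0, size=2
write(29): buf=[29 11 81], head=1, tail=1, size=3
read(): buf=[29 _ 81], head=2, tail=1, size=2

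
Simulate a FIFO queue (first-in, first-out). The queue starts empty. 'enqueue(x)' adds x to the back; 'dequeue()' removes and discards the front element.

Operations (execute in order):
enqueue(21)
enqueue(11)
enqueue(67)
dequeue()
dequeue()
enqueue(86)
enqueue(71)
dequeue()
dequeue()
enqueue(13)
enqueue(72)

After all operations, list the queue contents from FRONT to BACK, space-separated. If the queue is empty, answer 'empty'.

Answer: 71 13 72

Derivation:
enqueue(21): [21]
enqueue(11): [21, 11]
enqueue(67): [21, 11, 67]
dequeue(): [11, 67]
dequeue(): [67]
enqueue(86): [67, 86]
enqueue(71): [67, 86, 71]
dequeue(): [86, 71]
dequeue(): [71]
enqueue(13): [71, 13]
enqueue(72): [71, 13, 72]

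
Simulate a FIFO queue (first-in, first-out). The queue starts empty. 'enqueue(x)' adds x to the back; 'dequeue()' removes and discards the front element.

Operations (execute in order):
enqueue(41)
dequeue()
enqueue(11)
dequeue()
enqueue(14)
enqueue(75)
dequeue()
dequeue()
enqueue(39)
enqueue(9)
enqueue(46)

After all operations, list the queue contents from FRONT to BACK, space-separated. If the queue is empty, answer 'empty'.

Answer: 39 9 46

Derivation:
enqueue(41): [41]
dequeue(): []
enqueue(11): [11]
dequeue(): []
enqueue(14): [14]
enqueue(75): [14, 75]
dequeue(): [75]
dequeue(): []
enqueue(39): [39]
enqueue(9): [39, 9]
enqueue(46): [39, 9, 46]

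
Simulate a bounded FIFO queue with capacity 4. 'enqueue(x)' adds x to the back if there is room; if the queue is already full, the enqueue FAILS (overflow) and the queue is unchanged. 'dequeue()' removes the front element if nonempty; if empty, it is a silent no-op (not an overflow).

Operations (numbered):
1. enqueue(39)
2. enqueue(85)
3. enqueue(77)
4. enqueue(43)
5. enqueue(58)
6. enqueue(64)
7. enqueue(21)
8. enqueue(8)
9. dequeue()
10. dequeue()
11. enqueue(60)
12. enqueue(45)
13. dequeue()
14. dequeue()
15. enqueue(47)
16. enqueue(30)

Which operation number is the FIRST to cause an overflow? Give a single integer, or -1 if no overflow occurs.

1. enqueue(39): size=1
2. enqueue(85): size=2
3. enqueue(77): size=3
4. enqueue(43): size=4
5. enqueue(58): size=4=cap → OVERFLOW (fail)
6. enqueue(64): size=4=cap → OVERFLOW (fail)
7. enqueue(21): size=4=cap → OVERFLOW (fail)
8. enqueue(8): size=4=cap → OVERFLOW (fail)
9. dequeue(): size=3
10. dequeue(): size=2
11. enqueue(60): size=3
12. enqueue(45): size=4
13. dequeue(): size=3
14. dequeue(): size=2
15. enqueue(47): size=3
16. enqueue(30): size=4

Answer: 5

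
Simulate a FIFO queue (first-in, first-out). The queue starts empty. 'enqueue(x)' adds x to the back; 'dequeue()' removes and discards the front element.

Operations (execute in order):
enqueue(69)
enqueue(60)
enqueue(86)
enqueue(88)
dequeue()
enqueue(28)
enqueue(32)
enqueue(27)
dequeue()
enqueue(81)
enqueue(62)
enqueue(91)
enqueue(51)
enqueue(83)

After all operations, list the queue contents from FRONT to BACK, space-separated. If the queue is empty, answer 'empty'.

Answer: 86 88 28 32 27 81 62 91 51 83

Derivation:
enqueue(69): [69]
enqueue(60): [69, 60]
enqueue(86): [69, 60, 86]
enqueue(88): [69, 60, 86, 88]
dequeue(): [60, 86, 88]
enqueue(28): [60, 86, 88, 28]
enqueue(32): [60, 86, 88, 28, 32]
enqueue(27): [60, 86, 88, 28, 32, 27]
dequeue(): [86, 88, 28, 32, 27]
enqueue(81): [86, 88, 28, 32, 27, 81]
enqueue(62): [86, 88, 28, 32, 27, 81, 62]
enqueue(91): [86, 88, 28, 32, 27, 81, 62, 91]
enqueue(51): [86, 88, 28, 32, 27, 81, 62, 91, 51]
enqueue(83): [86, 88, 28, 32, 27, 81, 62, 91, 51, 83]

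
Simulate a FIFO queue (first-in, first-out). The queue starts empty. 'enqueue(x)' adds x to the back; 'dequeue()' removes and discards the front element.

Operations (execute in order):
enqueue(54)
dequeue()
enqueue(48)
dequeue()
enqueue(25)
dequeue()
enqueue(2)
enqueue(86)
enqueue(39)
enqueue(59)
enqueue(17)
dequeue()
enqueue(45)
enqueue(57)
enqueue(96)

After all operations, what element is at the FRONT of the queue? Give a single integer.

enqueue(54): queue = [54]
dequeue(): queue = []
enqueue(48): queue = [48]
dequeue(): queue = []
enqueue(25): queue = [25]
dequeue(): queue = []
enqueue(2): queue = [2]
enqueue(86): queue = [2, 86]
enqueue(39): queue = [2, 86, 39]
enqueue(59): queue = [2, 86, 39, 59]
enqueue(17): queue = [2, 86, 39, 59, 17]
dequeue(): queue = [86, 39, 59, 17]
enqueue(45): queue = [86, 39, 59, 17, 45]
enqueue(57): queue = [86, 39, 59, 17, 45, 57]
enqueue(96): queue = [86, 39, 59, 17, 45, 57, 96]

Answer: 86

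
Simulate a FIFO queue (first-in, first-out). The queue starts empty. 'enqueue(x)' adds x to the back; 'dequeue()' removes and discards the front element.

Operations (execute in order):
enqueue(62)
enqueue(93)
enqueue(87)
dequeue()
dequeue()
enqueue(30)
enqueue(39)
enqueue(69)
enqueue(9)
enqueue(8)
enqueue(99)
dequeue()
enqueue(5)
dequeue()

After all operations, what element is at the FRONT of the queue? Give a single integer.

Answer: 39

Derivation:
enqueue(62): queue = [62]
enqueue(93): queue = [62, 93]
enqueue(87): queue = [62, 93, 87]
dequeue(): queue = [93, 87]
dequeue(): queue = [87]
enqueue(30): queue = [87, 30]
enqueue(39): queue = [87, 30, 39]
enqueue(69): queue = [87, 30, 39, 69]
enqueue(9): queue = [87, 30, 39, 69, 9]
enqueue(8): queue = [87, 30, 39, 69, 9, 8]
enqueue(99): queue = [87, 30, 39, 69, 9, 8, 99]
dequeue(): queue = [30, 39, 69, 9, 8, 99]
enqueue(5): queue = [30, 39, 69, 9, 8, 99, 5]
dequeue(): queue = [39, 69, 9, 8, 99, 5]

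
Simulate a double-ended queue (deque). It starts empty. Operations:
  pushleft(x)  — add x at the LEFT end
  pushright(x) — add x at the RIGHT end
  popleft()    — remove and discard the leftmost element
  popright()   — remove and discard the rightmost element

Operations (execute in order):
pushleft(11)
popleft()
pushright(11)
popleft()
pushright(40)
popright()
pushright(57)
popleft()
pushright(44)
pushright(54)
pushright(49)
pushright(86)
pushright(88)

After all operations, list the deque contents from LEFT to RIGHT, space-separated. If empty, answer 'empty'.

Answer: 44 54 49 86 88

Derivation:
pushleft(11): [11]
popleft(): []
pushright(11): [11]
popleft(): []
pushright(40): [40]
popright(): []
pushright(57): [57]
popleft(): []
pushright(44): [44]
pushright(54): [44, 54]
pushright(49): [44, 54, 49]
pushright(86): [44, 54, 49, 86]
pushright(88): [44, 54, 49, 86, 88]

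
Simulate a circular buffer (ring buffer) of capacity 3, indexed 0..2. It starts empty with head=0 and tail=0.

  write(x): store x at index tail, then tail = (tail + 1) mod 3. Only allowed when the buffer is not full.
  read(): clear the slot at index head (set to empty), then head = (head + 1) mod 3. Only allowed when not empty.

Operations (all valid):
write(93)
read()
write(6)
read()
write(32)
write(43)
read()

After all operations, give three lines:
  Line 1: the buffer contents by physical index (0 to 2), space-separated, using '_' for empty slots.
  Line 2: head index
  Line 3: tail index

write(93): buf=[93 _ _], head=0, tail=1, size=1
read(): buf=[_ _ _], head=1, tail=1, size=0
write(6): buf=[_ 6 _], head=1, tail=2, size=1
read(): buf=[_ _ _], head=2, tail=2, size=0
write(32): buf=[_ _ 32], head=2, tail=0, size=1
write(43): buf=[43 _ 32], head=2, tail=1, size=2
read(): buf=[43 _ _], head=0, tail=1, size=1

Answer: 43 _ _
0
1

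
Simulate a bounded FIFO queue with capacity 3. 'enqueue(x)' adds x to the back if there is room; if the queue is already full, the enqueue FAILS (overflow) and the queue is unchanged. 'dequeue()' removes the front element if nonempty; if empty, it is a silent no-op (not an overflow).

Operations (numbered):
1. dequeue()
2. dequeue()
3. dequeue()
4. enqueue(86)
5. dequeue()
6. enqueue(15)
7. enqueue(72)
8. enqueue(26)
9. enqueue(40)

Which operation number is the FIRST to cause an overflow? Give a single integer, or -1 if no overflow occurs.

1. dequeue(): empty, no-op, size=0
2. dequeue(): empty, no-op, size=0
3. dequeue(): empty, no-op, size=0
4. enqueue(86): size=1
5. dequeue(): size=0
6. enqueue(15): size=1
7. enqueue(72): size=2
8. enqueue(26): size=3
9. enqueue(40): size=3=cap → OVERFLOW (fail)

Answer: 9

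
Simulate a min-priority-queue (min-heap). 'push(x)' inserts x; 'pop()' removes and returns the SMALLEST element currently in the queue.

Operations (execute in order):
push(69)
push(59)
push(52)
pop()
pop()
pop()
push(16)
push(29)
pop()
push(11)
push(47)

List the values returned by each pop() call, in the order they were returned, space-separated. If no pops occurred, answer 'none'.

Answer: 52 59 69 16

Derivation:
push(69): heap contents = [69]
push(59): heap contents = [59, 69]
push(52): heap contents = [52, 59, 69]
pop() → 52: heap contents = [59, 69]
pop() → 59: heap contents = [69]
pop() → 69: heap contents = []
push(16): heap contents = [16]
push(29): heap contents = [16, 29]
pop() → 16: heap contents = [29]
push(11): heap contents = [11, 29]
push(47): heap contents = [11, 29, 47]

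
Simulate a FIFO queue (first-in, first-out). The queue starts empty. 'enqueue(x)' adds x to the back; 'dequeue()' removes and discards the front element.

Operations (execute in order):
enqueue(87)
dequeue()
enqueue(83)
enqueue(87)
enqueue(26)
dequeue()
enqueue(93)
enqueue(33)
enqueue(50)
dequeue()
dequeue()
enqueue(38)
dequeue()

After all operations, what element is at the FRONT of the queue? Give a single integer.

Answer: 33

Derivation:
enqueue(87): queue = [87]
dequeue(): queue = []
enqueue(83): queue = [83]
enqueue(87): queue = [83, 87]
enqueue(26): queue = [83, 87, 26]
dequeue(): queue = [87, 26]
enqueue(93): queue = [87, 26, 93]
enqueue(33): queue = [87, 26, 93, 33]
enqueue(50): queue = [87, 26, 93, 33, 50]
dequeue(): queue = [26, 93, 33, 50]
dequeue(): queue = [93, 33, 50]
enqueue(38): queue = [93, 33, 50, 38]
dequeue(): queue = [33, 50, 38]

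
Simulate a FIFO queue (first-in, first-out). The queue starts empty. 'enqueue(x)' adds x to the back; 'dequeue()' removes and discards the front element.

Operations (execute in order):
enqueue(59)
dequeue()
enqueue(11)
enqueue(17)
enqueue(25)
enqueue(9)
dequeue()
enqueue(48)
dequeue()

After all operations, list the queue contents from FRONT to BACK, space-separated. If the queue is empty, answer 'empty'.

Answer: 25 9 48

Derivation:
enqueue(59): [59]
dequeue(): []
enqueue(11): [11]
enqueue(17): [11, 17]
enqueue(25): [11, 17, 25]
enqueue(9): [11, 17, 25, 9]
dequeue(): [17, 25, 9]
enqueue(48): [17, 25, 9, 48]
dequeue(): [25, 9, 48]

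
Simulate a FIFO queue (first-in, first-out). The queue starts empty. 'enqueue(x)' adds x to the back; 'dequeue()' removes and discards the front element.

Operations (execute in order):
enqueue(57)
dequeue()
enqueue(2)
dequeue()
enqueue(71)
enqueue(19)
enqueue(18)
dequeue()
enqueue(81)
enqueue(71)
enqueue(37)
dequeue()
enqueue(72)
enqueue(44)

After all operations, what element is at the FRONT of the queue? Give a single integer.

enqueue(57): queue = [57]
dequeue(): queue = []
enqueue(2): queue = [2]
dequeue(): queue = []
enqueue(71): queue = [71]
enqueue(19): queue = [71, 19]
enqueue(18): queue = [71, 19, 18]
dequeue(): queue = [19, 18]
enqueue(81): queue = [19, 18, 81]
enqueue(71): queue = [19, 18, 81, 71]
enqueue(37): queue = [19, 18, 81, 71, 37]
dequeue(): queue = [18, 81, 71, 37]
enqueue(72): queue = [18, 81, 71, 37, 72]
enqueue(44): queue = [18, 81, 71, 37, 72, 44]

Answer: 18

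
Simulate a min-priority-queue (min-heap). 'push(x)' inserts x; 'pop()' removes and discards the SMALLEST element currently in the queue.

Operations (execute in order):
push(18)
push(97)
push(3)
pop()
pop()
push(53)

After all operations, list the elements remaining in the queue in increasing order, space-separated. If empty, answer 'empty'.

Answer: 53 97

Derivation:
push(18): heap contents = [18]
push(97): heap contents = [18, 97]
push(3): heap contents = [3, 18, 97]
pop() → 3: heap contents = [18, 97]
pop() → 18: heap contents = [97]
push(53): heap contents = [53, 97]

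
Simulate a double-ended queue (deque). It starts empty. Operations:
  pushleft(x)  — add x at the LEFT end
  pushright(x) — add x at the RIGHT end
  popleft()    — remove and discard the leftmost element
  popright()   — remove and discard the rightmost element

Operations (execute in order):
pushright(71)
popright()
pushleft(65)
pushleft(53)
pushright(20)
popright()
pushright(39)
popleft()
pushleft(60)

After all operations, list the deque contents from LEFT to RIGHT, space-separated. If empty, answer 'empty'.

Answer: 60 65 39

Derivation:
pushright(71): [71]
popright(): []
pushleft(65): [65]
pushleft(53): [53, 65]
pushright(20): [53, 65, 20]
popright(): [53, 65]
pushright(39): [53, 65, 39]
popleft(): [65, 39]
pushleft(60): [60, 65, 39]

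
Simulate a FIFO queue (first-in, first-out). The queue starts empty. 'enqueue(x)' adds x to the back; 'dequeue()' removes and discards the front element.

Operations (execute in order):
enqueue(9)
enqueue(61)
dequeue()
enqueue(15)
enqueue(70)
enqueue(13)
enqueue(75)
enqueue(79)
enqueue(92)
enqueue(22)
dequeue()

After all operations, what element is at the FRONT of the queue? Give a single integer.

enqueue(9): queue = [9]
enqueue(61): queue = [9, 61]
dequeue(): queue = [61]
enqueue(15): queue = [61, 15]
enqueue(70): queue = [61, 15, 70]
enqueue(13): queue = [61, 15, 70, 13]
enqueue(75): queue = [61, 15, 70, 13, 75]
enqueue(79): queue = [61, 15, 70, 13, 75, 79]
enqueue(92): queue = [61, 15, 70, 13, 75, 79, 92]
enqueue(22): queue = [61, 15, 70, 13, 75, 79, 92, 22]
dequeue(): queue = [15, 70, 13, 75, 79, 92, 22]

Answer: 15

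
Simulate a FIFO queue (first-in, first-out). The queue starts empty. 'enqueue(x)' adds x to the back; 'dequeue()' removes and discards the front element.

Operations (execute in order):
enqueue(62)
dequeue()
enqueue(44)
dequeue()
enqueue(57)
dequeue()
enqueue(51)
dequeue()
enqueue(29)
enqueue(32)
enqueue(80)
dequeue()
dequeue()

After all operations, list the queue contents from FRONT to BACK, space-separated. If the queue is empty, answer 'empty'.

Answer: 80

Derivation:
enqueue(62): [62]
dequeue(): []
enqueue(44): [44]
dequeue(): []
enqueue(57): [57]
dequeue(): []
enqueue(51): [51]
dequeue(): []
enqueue(29): [29]
enqueue(32): [29, 32]
enqueue(80): [29, 32, 80]
dequeue(): [32, 80]
dequeue(): [80]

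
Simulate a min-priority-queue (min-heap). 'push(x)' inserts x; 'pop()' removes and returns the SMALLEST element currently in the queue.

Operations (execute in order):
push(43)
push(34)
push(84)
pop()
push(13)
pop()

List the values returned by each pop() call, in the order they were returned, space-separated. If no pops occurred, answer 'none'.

Answer: 34 13

Derivation:
push(43): heap contents = [43]
push(34): heap contents = [34, 43]
push(84): heap contents = [34, 43, 84]
pop() → 34: heap contents = [43, 84]
push(13): heap contents = [13, 43, 84]
pop() → 13: heap contents = [43, 84]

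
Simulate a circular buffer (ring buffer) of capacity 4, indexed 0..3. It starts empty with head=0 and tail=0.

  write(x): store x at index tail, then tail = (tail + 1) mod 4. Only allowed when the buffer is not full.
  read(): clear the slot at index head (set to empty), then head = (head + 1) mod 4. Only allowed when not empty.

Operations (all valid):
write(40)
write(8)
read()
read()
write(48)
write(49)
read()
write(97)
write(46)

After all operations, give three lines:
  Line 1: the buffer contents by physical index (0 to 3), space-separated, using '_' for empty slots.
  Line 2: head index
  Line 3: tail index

Answer: 97 46 _ 49
3
2

Derivation:
write(40): buf=[40 _ _ _], head=0, tail=1, size=1
write(8): buf=[40 8 _ _], head=0, tail=2, size=2
read(): buf=[_ 8 _ _], head=1, tail=2, size=1
read(): buf=[_ _ _ _], head=2, tail=2, size=0
write(48): buf=[_ _ 48 _], head=2, tail=3, size=1
write(49): buf=[_ _ 48 49], head=2, tail=0, size=2
read(): buf=[_ _ _ 49], head=3, tail=0, size=1
write(97): buf=[97 _ _ 49], head=3, tail=1, size=2
write(46): buf=[97 46 _ 49], head=3, tail=2, size=3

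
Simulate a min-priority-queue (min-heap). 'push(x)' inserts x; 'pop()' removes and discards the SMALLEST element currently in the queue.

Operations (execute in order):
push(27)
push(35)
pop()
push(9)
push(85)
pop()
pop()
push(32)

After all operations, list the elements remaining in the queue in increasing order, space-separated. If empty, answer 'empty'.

Answer: 32 85

Derivation:
push(27): heap contents = [27]
push(35): heap contents = [27, 35]
pop() → 27: heap contents = [35]
push(9): heap contents = [9, 35]
push(85): heap contents = [9, 35, 85]
pop() → 9: heap contents = [35, 85]
pop() → 35: heap contents = [85]
push(32): heap contents = [32, 85]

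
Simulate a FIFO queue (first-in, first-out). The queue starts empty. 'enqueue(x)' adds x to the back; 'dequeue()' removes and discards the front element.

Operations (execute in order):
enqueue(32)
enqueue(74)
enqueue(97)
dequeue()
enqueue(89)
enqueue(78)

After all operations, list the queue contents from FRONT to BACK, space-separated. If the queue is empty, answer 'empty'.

Answer: 74 97 89 78

Derivation:
enqueue(32): [32]
enqueue(74): [32, 74]
enqueue(97): [32, 74, 97]
dequeue(): [74, 97]
enqueue(89): [74, 97, 89]
enqueue(78): [74, 97, 89, 78]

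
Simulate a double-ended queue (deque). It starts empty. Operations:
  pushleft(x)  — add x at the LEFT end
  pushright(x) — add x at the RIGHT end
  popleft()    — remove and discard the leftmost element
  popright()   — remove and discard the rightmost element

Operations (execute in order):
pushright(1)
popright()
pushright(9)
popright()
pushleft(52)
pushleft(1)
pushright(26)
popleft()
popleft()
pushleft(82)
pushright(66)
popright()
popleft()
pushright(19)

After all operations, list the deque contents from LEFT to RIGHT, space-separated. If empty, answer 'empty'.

pushright(1): [1]
popright(): []
pushright(9): [9]
popright(): []
pushleft(52): [52]
pushleft(1): [1, 52]
pushright(26): [1, 52, 26]
popleft(): [52, 26]
popleft(): [26]
pushleft(82): [82, 26]
pushright(66): [82, 26, 66]
popright(): [82, 26]
popleft(): [26]
pushright(19): [26, 19]

Answer: 26 19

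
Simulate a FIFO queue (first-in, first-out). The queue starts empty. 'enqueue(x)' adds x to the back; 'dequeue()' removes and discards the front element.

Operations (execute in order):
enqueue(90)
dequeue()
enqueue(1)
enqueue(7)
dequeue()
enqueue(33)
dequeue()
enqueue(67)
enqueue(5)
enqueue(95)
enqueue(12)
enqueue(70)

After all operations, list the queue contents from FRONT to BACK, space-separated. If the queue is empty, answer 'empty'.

Answer: 33 67 5 95 12 70

Derivation:
enqueue(90): [90]
dequeue(): []
enqueue(1): [1]
enqueue(7): [1, 7]
dequeue(): [7]
enqueue(33): [7, 33]
dequeue(): [33]
enqueue(67): [33, 67]
enqueue(5): [33, 67, 5]
enqueue(95): [33, 67, 5, 95]
enqueue(12): [33, 67, 5, 95, 12]
enqueue(70): [33, 67, 5, 95, 12, 70]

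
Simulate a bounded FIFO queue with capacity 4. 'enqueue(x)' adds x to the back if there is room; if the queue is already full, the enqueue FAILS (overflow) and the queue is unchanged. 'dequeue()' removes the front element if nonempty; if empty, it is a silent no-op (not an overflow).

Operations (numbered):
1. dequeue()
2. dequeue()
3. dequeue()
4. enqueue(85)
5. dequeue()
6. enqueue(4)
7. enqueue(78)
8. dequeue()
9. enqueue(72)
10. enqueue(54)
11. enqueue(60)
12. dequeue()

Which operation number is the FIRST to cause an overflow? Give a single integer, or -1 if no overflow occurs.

1. dequeue(): empty, no-op, size=0
2. dequeue(): empty, no-op, size=0
3. dequeue(): empty, no-op, size=0
4. enqueue(85): size=1
5. dequeue(): size=0
6. enqueue(4): size=1
7. enqueue(78): size=2
8. dequeue(): size=1
9. enqueue(72): size=2
10. enqueue(54): size=3
11. enqueue(60): size=4
12. dequeue(): size=3

Answer: -1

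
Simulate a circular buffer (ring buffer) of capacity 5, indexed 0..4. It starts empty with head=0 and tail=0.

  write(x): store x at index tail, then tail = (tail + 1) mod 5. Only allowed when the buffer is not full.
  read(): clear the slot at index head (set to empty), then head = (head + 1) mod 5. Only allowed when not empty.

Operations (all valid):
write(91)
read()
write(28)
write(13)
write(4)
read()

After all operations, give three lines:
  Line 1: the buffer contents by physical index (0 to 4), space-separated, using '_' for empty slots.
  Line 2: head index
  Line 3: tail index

write(91): buf=[91 _ _ _ _], head=0, tail=1, size=1
read(): buf=[_ _ _ _ _], head=1, tail=1, size=0
write(28): buf=[_ 28 _ _ _], head=1, tail=2, size=1
write(13): buf=[_ 28 13 _ _], head=1, tail=3, size=2
write(4): buf=[_ 28 13 4 _], head=1, tail=4, size=3
read(): buf=[_ _ 13 4 _], head=2, tail=4, size=2

Answer: _ _ 13 4 _
2
4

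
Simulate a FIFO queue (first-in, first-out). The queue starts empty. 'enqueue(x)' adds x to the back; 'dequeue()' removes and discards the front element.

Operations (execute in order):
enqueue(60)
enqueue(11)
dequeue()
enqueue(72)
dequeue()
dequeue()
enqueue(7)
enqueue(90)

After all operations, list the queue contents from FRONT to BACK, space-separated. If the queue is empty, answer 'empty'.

Answer: 7 90

Derivation:
enqueue(60): [60]
enqueue(11): [60, 11]
dequeue(): [11]
enqueue(72): [11, 72]
dequeue(): [72]
dequeue(): []
enqueue(7): [7]
enqueue(90): [7, 90]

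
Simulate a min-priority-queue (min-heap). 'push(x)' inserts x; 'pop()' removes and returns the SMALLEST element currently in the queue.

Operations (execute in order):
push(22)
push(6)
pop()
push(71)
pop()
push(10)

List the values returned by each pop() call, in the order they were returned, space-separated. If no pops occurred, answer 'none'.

Answer: 6 22

Derivation:
push(22): heap contents = [22]
push(6): heap contents = [6, 22]
pop() → 6: heap contents = [22]
push(71): heap contents = [22, 71]
pop() → 22: heap contents = [71]
push(10): heap contents = [10, 71]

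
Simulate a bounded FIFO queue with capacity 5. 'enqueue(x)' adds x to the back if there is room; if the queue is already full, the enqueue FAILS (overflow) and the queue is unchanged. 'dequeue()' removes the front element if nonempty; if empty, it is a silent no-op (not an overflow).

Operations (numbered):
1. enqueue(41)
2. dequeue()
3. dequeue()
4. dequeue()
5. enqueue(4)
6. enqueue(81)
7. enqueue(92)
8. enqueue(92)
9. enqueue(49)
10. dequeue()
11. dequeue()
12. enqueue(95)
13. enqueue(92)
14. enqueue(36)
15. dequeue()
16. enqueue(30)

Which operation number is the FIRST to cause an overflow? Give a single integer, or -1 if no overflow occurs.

Answer: 14

Derivation:
1. enqueue(41): size=1
2. dequeue(): size=0
3. dequeue(): empty, no-op, size=0
4. dequeue(): empty, no-op, size=0
5. enqueue(4): size=1
6. enqueue(81): size=2
7. enqueue(92): size=3
8. enqueue(92): size=4
9. enqueue(49): size=5
10. dequeue(): size=4
11. dequeue(): size=3
12. enqueue(95): size=4
13. enqueue(92): size=5
14. enqueue(36): size=5=cap → OVERFLOW (fail)
15. dequeue(): size=4
16. enqueue(30): size=5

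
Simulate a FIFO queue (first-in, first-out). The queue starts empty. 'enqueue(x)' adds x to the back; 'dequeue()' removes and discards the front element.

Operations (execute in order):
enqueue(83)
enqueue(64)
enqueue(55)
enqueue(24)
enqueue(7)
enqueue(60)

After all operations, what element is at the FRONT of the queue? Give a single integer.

enqueue(83): queue = [83]
enqueue(64): queue = [83, 64]
enqueue(55): queue = [83, 64, 55]
enqueue(24): queue = [83, 64, 55, 24]
enqueue(7): queue = [83, 64, 55, 24, 7]
enqueue(60): queue = [83, 64, 55, 24, 7, 60]

Answer: 83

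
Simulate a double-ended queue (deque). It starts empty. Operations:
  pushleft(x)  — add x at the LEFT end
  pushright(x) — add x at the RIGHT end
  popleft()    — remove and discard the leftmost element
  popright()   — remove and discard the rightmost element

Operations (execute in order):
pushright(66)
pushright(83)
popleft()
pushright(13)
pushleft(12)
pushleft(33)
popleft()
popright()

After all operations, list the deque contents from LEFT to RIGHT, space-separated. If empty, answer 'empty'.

pushright(66): [66]
pushright(83): [66, 83]
popleft(): [83]
pushright(13): [83, 13]
pushleft(12): [12, 83, 13]
pushleft(33): [33, 12, 83, 13]
popleft(): [12, 83, 13]
popright(): [12, 83]

Answer: 12 83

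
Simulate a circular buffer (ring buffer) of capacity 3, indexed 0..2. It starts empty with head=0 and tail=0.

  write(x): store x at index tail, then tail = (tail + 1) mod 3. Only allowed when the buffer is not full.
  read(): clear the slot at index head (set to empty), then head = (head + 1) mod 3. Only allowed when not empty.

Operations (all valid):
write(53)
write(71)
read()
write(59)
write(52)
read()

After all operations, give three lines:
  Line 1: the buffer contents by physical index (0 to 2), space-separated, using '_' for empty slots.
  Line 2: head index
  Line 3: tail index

Answer: 52 _ 59
2
1

Derivation:
write(53): buf=[53 _ _], head=0, tail=1, size=1
write(71): buf=[53 71 _], head=0, tail=2, size=2
read(): buf=[_ 71 _], head=1, tail=2, size=1
write(59): buf=[_ 71 59], head=1, tail=0, size=2
write(52): buf=[52 71 59], head=1, tail=1, size=3
read(): buf=[52 _ 59], head=2, tail=1, size=2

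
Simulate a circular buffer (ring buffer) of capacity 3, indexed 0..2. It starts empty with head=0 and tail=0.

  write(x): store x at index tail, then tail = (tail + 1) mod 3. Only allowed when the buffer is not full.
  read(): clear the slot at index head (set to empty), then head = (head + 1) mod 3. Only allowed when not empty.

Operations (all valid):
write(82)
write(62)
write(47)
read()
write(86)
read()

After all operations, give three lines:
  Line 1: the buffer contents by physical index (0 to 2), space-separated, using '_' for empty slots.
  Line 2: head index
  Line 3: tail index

Answer: 86 _ 47
2
1

Derivation:
write(82): buf=[82 _ _], head=0, tail=1, size=1
write(62): buf=[82 62 _], head=0, tail=2, size=2
write(47): buf=[82 62 47], head=0, tail=0, size=3
read(): buf=[_ 62 47], head=1, tail=0, size=2
write(86): buf=[86 62 47], head=1, tail=1, size=3
read(): buf=[86 _ 47], head=2, tail=1, size=2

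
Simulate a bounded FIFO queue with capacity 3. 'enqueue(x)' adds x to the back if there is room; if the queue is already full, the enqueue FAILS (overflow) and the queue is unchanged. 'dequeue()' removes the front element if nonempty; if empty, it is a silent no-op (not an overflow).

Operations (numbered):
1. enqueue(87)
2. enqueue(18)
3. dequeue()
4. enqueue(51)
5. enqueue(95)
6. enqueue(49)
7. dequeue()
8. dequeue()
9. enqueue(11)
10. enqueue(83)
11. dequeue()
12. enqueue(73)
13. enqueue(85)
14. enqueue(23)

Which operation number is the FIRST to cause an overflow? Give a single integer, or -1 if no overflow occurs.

1. enqueue(87): size=1
2. enqueue(18): size=2
3. dequeue(): size=1
4. enqueue(51): size=2
5. enqueue(95): size=3
6. enqueue(49): size=3=cap → OVERFLOW (fail)
7. dequeue(): size=2
8. dequeue(): size=1
9. enqueue(11): size=2
10. enqueue(83): size=3
11. dequeue(): size=2
12. enqueue(73): size=3
13. enqueue(85): size=3=cap → OVERFLOW (fail)
14. enqueue(23): size=3=cap → OVERFLOW (fail)

Answer: 6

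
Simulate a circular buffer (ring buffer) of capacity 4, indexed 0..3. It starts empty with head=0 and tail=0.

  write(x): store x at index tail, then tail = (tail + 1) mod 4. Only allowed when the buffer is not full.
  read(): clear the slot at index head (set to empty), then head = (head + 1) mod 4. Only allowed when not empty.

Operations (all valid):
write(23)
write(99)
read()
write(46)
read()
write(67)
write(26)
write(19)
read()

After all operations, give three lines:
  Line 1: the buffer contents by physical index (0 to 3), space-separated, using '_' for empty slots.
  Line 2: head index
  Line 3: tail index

write(23): buf=[23 _ _ _], head=0, tail=1, size=1
write(99): buf=[23 99 _ _], head=0, tail=2, size=2
read(): buf=[_ 99 _ _], head=1, tail=2, size=1
write(46): buf=[_ 99 46 _], head=1, tail=3, size=2
read(): buf=[_ _ 46 _], head=2, tail=3, size=1
write(67): buf=[_ _ 46 67], head=2, tail=0, size=2
write(26): buf=[26 _ 46 67], head=2, tail=1, size=3
write(19): buf=[26 19 46 67], head=2, tail=2, size=4
read(): buf=[26 19 _ 67], head=3, tail=2, size=3

Answer: 26 19 _ 67
3
2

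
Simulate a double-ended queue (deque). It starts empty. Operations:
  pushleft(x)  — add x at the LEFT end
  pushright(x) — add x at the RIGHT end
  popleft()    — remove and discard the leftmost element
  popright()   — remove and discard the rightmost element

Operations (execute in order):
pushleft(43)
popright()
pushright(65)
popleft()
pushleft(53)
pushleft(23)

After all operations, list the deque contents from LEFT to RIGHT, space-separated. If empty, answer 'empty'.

Answer: 23 53

Derivation:
pushleft(43): [43]
popright(): []
pushright(65): [65]
popleft(): []
pushleft(53): [53]
pushleft(23): [23, 53]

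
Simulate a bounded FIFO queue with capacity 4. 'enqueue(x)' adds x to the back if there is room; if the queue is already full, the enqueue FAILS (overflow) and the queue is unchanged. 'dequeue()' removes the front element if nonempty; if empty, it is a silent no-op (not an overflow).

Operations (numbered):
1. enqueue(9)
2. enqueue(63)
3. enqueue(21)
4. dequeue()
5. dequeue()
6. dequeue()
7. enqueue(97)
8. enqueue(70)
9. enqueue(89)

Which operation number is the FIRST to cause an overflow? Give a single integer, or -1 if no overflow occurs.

Answer: -1

Derivation:
1. enqueue(9): size=1
2. enqueue(63): size=2
3. enqueue(21): size=3
4. dequeue(): size=2
5. dequeue(): size=1
6. dequeue(): size=0
7. enqueue(97): size=1
8. enqueue(70): size=2
9. enqueue(89): size=3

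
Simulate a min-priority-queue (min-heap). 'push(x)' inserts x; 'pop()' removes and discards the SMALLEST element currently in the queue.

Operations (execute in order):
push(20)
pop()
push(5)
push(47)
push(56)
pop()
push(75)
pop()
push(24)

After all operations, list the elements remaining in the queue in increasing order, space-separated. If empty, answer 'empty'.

push(20): heap contents = [20]
pop() → 20: heap contents = []
push(5): heap contents = [5]
push(47): heap contents = [5, 47]
push(56): heap contents = [5, 47, 56]
pop() → 5: heap contents = [47, 56]
push(75): heap contents = [47, 56, 75]
pop() → 47: heap contents = [56, 75]
push(24): heap contents = [24, 56, 75]

Answer: 24 56 75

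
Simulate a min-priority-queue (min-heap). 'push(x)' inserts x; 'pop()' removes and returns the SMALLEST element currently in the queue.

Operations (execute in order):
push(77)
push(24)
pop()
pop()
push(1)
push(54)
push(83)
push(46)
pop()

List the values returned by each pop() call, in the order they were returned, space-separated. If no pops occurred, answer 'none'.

push(77): heap contents = [77]
push(24): heap contents = [24, 77]
pop() → 24: heap contents = [77]
pop() → 77: heap contents = []
push(1): heap contents = [1]
push(54): heap contents = [1, 54]
push(83): heap contents = [1, 54, 83]
push(46): heap contents = [1, 46, 54, 83]
pop() → 1: heap contents = [46, 54, 83]

Answer: 24 77 1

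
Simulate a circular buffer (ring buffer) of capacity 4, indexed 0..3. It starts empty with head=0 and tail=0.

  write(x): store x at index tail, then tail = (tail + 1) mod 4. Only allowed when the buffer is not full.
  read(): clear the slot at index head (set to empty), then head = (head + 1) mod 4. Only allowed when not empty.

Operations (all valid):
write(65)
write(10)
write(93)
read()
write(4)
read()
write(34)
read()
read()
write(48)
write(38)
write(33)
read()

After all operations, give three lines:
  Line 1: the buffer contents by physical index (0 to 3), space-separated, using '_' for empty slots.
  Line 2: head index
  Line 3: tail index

write(65): buf=[65 _ _ _], head=0, tail=1, size=1
write(10): buf=[65 10 _ _], head=0, tail=2, size=2
write(93): buf=[65 10 93 _], head=0, tail=3, size=3
read(): buf=[_ 10 93 _], head=1, tail=3, size=2
write(4): buf=[_ 10 93 4], head=1, tail=0, size=3
read(): buf=[_ _ 93 4], head=2, tail=0, size=2
write(34): buf=[34 _ 93 4], head=2, tail=1, size=3
read(): buf=[34 _ _ 4], head=3, tail=1, size=2
read(): buf=[34 _ _ _], head=0, tail=1, size=1
write(48): buf=[34 48 _ _], head=0, tail=2, size=2
write(38): buf=[34 48 38 _], head=0, tail=3, size=3
write(33): buf=[34 48 38 33], head=0, tail=0, size=4
read(): buf=[_ 48 38 33], head=1, tail=0, size=3

Answer: _ 48 38 33
1
0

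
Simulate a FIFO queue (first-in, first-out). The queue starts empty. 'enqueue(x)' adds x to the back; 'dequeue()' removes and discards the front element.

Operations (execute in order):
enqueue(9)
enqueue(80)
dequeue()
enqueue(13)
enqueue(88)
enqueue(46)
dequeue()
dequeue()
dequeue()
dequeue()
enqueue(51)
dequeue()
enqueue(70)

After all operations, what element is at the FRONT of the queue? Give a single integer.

enqueue(9): queue = [9]
enqueue(80): queue = [9, 80]
dequeue(): queue = [80]
enqueue(13): queue = [80, 13]
enqueue(88): queue = [80, 13, 88]
enqueue(46): queue = [80, 13, 88, 46]
dequeue(): queue = [13, 88, 46]
dequeue(): queue = [88, 46]
dequeue(): queue = [46]
dequeue(): queue = []
enqueue(51): queue = [51]
dequeue(): queue = []
enqueue(70): queue = [70]

Answer: 70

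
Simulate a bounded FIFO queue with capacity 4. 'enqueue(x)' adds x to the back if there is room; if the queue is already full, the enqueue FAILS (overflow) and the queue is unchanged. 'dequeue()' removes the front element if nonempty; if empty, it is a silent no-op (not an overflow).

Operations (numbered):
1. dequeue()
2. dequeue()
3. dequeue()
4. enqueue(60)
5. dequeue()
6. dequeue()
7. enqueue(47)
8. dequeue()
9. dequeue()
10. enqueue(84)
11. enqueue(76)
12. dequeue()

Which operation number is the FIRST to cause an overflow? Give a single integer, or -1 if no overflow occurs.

1. dequeue(): empty, no-op, size=0
2. dequeue(): empty, no-op, size=0
3. dequeue(): empty, no-op, size=0
4. enqueue(60): size=1
5. dequeue(): size=0
6. dequeue(): empty, no-op, size=0
7. enqueue(47): size=1
8. dequeue(): size=0
9. dequeue(): empty, no-op, size=0
10. enqueue(84): size=1
11. enqueue(76): size=2
12. dequeue(): size=1

Answer: -1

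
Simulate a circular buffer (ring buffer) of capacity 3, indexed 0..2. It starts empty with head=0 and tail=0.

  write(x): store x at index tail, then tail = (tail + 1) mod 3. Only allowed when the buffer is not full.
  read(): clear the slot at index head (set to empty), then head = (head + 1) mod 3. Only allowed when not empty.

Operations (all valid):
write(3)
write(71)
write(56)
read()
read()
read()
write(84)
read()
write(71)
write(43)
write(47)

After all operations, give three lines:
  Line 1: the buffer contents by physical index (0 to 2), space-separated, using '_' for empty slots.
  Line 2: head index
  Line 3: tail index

write(3): buf=[3 _ _], head=0, tail=1, size=1
write(71): buf=[3 71 _], head=0, tail=2, size=2
write(56): buf=[3 71 56], head=0, tail=0, size=3
read(): buf=[_ 71 56], head=1, tail=0, size=2
read(): buf=[_ _ 56], head=2, tail=0, size=1
read(): buf=[_ _ _], head=0, tail=0, size=0
write(84): buf=[84 _ _], head=0, tail=1, size=1
read(): buf=[_ _ _], head=1, tail=1, size=0
write(71): buf=[_ 71 _], head=1, tail=2, size=1
write(43): buf=[_ 71 43], head=1, tail=0, size=2
write(47): buf=[47 71 43], head=1, tail=1, size=3

Answer: 47 71 43
1
1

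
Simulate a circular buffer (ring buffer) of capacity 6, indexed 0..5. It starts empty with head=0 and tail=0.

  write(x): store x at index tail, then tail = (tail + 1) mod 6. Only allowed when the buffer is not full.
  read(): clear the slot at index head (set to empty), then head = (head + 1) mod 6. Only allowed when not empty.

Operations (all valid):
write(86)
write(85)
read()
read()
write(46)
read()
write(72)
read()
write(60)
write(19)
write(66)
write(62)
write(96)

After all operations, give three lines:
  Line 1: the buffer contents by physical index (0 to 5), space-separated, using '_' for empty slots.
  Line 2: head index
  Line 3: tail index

write(86): buf=[86 _ _ _ _ _], head=0, tail=1, size=1
write(85): buf=[86 85 _ _ _ _], head=0, tail=2, size=2
read(): buf=[_ 85 _ _ _ _], head=1, tail=2, size=1
read(): buf=[_ _ _ _ _ _], head=2, tail=2, size=0
write(46): buf=[_ _ 46 _ _ _], head=2, tail=3, size=1
read(): buf=[_ _ _ _ _ _], head=3, tail=3, size=0
write(72): buf=[_ _ _ 72 _ _], head=3, tail=4, size=1
read(): buf=[_ _ _ _ _ _], head=4, tail=4, size=0
write(60): buf=[_ _ _ _ 60 _], head=4, tail=5, size=1
write(19): buf=[_ _ _ _ 60 19], head=4, tail=0, size=2
write(66): buf=[66 _ _ _ 60 19], head=4, tail=1, size=3
write(62): buf=[66 62 _ _ 60 19], head=4, tail=2, size=4
write(96): buf=[66 62 96 _ 60 19], head=4, tail=3, size=5

Answer: 66 62 96 _ 60 19
4
3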